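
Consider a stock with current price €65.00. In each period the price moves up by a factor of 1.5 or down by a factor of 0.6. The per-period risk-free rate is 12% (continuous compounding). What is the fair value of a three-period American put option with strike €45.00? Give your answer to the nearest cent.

Risk-neutral probability p = (e^0.12 − 0.6)/(1.5 − 0.6) = 0.5275/0.9000 = 0.5861
Terminal stock prices: S_uuu = 219.4, S_uud = 87.75, S_udd = 35.1, S_ddd = 14.04
Terminal payoffs (K − S): max(-174.4, 0) = 0, max(-42.75, 0) = 0, max(9.9, 0) = 9.9, max(30.96, 0) = 30.96
Node uu (S = 146.2): continuation = e^(−0.12)·[0.5861·0.0000 + 0.4139·0.0000] = 0.0000; exercise value = 0.0000 ≤ continuation, so V_uu = 0.0000
Node ud (S = 58.5): continuation = e^(−0.12)·[0.5861·0.0000 + 0.4139·9.9000] = 3.6342; exercise value = 0.0000 ≤ continuation, so V_ud = 3.6342
Node dd (S = 23.4): continuation = e^(−0.12)·[0.5861·9.9000 + 0.4139·30.9600] = 16.5114; exercise value = 21.6000 > continuation, so V_dd = 21.6000 (exercise)
Node u (S = 97.5): continuation = e^(−0.12)·[0.5861·0.0000 + 0.4139·3.6342] = 1.3341; exercise value = 0.0000 ≤ continuation, so V_u = 1.3341
Node d (S = 39): continuation = e^(−0.12)·[0.5861·3.6342 + 0.4139·21.6000] = 9.8183; exercise value = 6.0000 ≤ continuation, so V_d = 9.8183
Node 0 (S = 65): continuation = e^(−0.12)·[0.5861·1.3341 + 0.4139·9.8183] = 4.2977; exercise value = 0.0000 ≤ continuation, so V_0 = 4.2977

€4.30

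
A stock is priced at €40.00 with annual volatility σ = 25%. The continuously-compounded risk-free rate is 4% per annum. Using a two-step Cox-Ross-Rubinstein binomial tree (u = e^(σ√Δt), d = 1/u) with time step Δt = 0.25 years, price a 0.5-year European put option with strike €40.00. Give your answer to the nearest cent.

€2.09

CRR parameters: u = e^(σ√Δt) = e^(0.25·√0.25) = 1.1331, d = 1/u = 0.8825
Per-period rate: rΔt = 0.04·0.25 = 0.01, so R = e^0.01 = 1.0101
Risk-neutral probability p = (e^0.01 − 0.8825)/(1.1331 − 0.8825) = 0.1276/0.2507 = 0.5089
Terminal stock prices: S_uu = 51.36, S_ud = 40, S_dd = 31.15
Terminal payoffs (K − S): max(-11.36, 0) = 0, max(0, 0) = 0, max(8.848, 0) = 8.848
Node u (S = 45.33): V_u = e^(−0.01)·[0.5089·0.0000 + 0.4911·0.0000] = 0.0000
Node d (S = 35.3): V_d = e^(−0.01)·[0.5089·0.0000 + 0.4911·8.8480] = 4.3021
Node 0 (S = 40): V_0 = e^(−0.01)·[0.5089·0.0000 + 0.4911·4.3021] = 2.0918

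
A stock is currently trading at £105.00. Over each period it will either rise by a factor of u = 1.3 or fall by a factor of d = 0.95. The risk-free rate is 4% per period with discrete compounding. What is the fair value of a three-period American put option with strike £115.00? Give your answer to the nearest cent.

Risk-neutral probability p = (1 + 0.04 − 0.95)/(1.3 − 0.95) = 0.0900/0.3500 = 0.2571
Terminal stock prices: S_uuu = 230.7, S_uud = 168.6, S_udd = 123.2, S_ddd = 90.02
Terminal payoffs (K − S): max(-115.7, 0) = 0, max(-53.58, 0) = 0, max(-8.191, 0) = 0, max(24.98, 0) = 24.98
Node uu (S = 177.5): continuation = 1/1.04·[0.2571·0.0000 + 0.7429·0.0000] = 0.0000; exercise value = 0.0000 ≤ continuation, so V_uu = 0.0000
Node ud (S = 129.7): continuation = 1/1.04·[0.2571·0.0000 + 0.7429·0.0000] = 0.0000; exercise value = 0.0000 ≤ continuation, so V_ud = 0.0000
Node dd (S = 94.76): continuation = 1/1.04·[0.2571·0.0000 + 0.7429·24.9756] = 17.8397; exercise value = 20.2375 > continuation, so V_dd = 20.2375 (exercise)
Node u (S = 136.5): continuation = 1/1.04·[0.2571·0.0000 + 0.7429·0.0000] = 0.0000; exercise value = 0.0000 ≤ continuation, so V_u = 0.0000
Node d (S = 99.75): continuation = 1/1.04·[0.2571·0.0000 + 0.7429·20.2375] = 14.4554; exercise value = 15.2500 > continuation, so V_d = 15.2500 (exercise)
Node 0 (S = 105): continuation = 1/1.04·[0.2571·0.0000 + 0.7429·15.2500] = 10.8929; exercise value = 10.0000 ≤ continuation, so V_0 = 10.8929

£10.89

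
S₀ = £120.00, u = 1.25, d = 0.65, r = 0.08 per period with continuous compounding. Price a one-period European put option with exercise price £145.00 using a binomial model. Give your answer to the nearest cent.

£17.18

Risk-neutral probability p = (e^0.08 − 0.65)/(1.25 − 0.65) = 0.4333/0.6000 = 0.7221
Terminal stock prices: S_u = 150, S_d = 78
Terminal payoffs (K − S): max(-5, 0) = 0, max(67, 0) = 67
Node 0 (S = 120): V_0 = e^(−0.08)·[0.7221·0.0000 + 0.2779·67.0000] = 17.1850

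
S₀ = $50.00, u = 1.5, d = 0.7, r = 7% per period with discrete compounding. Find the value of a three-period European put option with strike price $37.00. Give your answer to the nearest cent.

Risk-neutral probability p = (1 + 0.07 − 0.7)/(1.5 − 0.7) = 0.3700/0.8000 = 0.4625
Terminal stock prices: S_uuu = 168.8, S_uud = 78.75, S_udd = 36.75, S_ddd = 17.15
Terminal payoffs (K − S): max(-131.8, 0) = 0, max(-41.75, 0) = 0, max(0.25, 0) = 0.25, max(19.85, 0) = 19.85
Node uu (S = 112.5): V_uu = 1/1.07·[0.4625·0.0000 + 0.5375·0.0000] = 0.0000
Node ud (S = 52.5): V_ud = 1/1.07·[0.4625·0.0000 + 0.5375·0.2500] = 0.1256
Node dd (S = 24.5): V_dd = 1/1.07·[0.4625·0.2500 + 0.5375·19.8500] = 10.0794
Node u (S = 75): V_u = 1/1.07·[0.4625·0.0000 + 0.5375·0.1256] = 0.0631
Node d (S = 35): V_d = 1/1.07·[0.4625·0.1256 + 0.5375·10.0794] = 5.1176
Node 0 (S = 50): V_0 = 1/1.07·[0.4625·0.0631 + 0.5375·5.1176] = 2.5980

$2.60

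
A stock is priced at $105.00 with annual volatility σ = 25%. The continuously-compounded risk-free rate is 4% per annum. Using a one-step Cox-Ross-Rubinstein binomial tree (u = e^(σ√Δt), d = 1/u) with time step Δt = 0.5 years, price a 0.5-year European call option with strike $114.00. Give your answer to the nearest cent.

$5.68

CRR parameters: u = e^(σ√Δt) = e^(0.25·√0.5) = 1.1934, d = 1/u = 0.8380
Per-period rate: rΔt = 0.04·0.5 = 0.02, so R = e^0.02 = 1.0202
Risk-neutral probability p = (e^0.02 − 0.8380)/(1.1934 − 0.8380) = 0.1822/0.3554 = 0.5128
Terminal stock prices: S_u = 125.3, S_d = 87.99
Terminal payoffs (S − K): max(11.3, 0) = 11.3, max(-26.01, 0) = 0
Node 0 (S = 105): V_0 = e^(−0.02)·[0.5128·11.3033 + 0.4872·0.0000] = 5.6811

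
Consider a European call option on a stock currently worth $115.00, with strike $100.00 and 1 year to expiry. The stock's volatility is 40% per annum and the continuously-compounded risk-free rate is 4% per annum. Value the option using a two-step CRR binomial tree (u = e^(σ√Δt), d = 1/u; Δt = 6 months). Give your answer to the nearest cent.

$28.46

CRR parameters: u = e^(σ√Δt) = e^(0.4·√0.5) = 1.3269, d = 1/u = 0.7536
Per-period rate: rΔt = 0.04·0.5 = 0.02, so R = e^0.02 = 1.0202
Risk-neutral probability p = (e^0.02 − 0.7536)/(1.3269 − 0.7536) = 0.2666/0.5733 = 0.4650
Terminal stock prices: S_uu = 202.5, S_ud = 115, S_dd = 65.32
Terminal payoffs (S − K): max(102.5, 0) = 102.5, max(15, 0) = 15, max(-34.68, 0) = 0
Node u (S = 152.6): V_u = e^(−0.02)·[0.4650·102.4752 + 0.5350·15.0000] = 54.5732
Node d (S = 86.67): V_d = e^(−0.02)·[0.4650·15.0000 + 0.5350·0.0000] = 6.8368
Node 0 (S = 115): V_0 = e^(−0.02)·[0.4650·54.5732 + 0.5350·6.8368] = 28.4592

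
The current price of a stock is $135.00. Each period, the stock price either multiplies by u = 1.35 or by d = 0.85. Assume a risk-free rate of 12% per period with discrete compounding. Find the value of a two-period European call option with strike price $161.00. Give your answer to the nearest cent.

$19.77

Risk-neutral probability p = (1 + 0.12 − 0.85)/(1.35 − 0.85) = 0.2700/0.5000 = 0.5400
Terminal stock prices: S_uu = 246, S_ud = 154.9, S_dd = 97.54
Terminal payoffs (S − K): max(85.04, 0) = 85.04, max(-6.088, 0) = 0, max(-63.46, 0) = 0
Node u (S = 182.2): V_u = 1/1.12·[0.5400·85.0375 + 0.4600·0.0000] = 41.0002
Node d (S = 114.8): V_d = 1/1.12·[0.5400·0.0000 + 0.4600·0.0000] = 0.0000
Node 0 (S = 135): V_0 = 1/1.12·[0.5400·41.0002 + 0.4600·0.0000] = 19.7680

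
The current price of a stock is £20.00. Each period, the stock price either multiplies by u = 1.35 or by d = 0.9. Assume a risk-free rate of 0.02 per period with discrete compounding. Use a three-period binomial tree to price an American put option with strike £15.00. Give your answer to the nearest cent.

£0.16

Risk-neutral probability p = (1 + 0.02 − 0.9)/(1.35 − 0.9) = 0.1200/0.4500 = 0.2667
Terminal stock prices: S_uuu = 49.21, S_uud = 32.81, S_udd = 21.87, S_ddd = 14.58
Terminal payoffs (K − S): max(-34.21, 0) = 0, max(-17.81, 0) = 0, max(-6.87, 0) = 0, max(0.42, 0) = 0.42
Node uu (S = 36.45): continuation = 1/1.02·[0.2667·0.0000 + 0.7333·0.0000] = 0.0000; exercise value = 0.0000 ≤ continuation, so V_uu = 0.0000
Node ud (S = 24.3): continuation = 1/1.02·[0.2667·0.0000 + 0.7333·0.0000] = 0.0000; exercise value = 0.0000 ≤ continuation, so V_ud = 0.0000
Node dd (S = 16.2): continuation = 1/1.02·[0.2667·0.0000 + 0.7333·0.4200] = 0.3020; exercise value = 0.0000 ≤ continuation, so V_dd = 0.3020
Node u (S = 27): continuation = 1/1.02·[0.2667·0.0000 + 0.7333·0.0000] = 0.0000; exercise value = 0.0000 ≤ continuation, so V_u = 0.0000
Node d (S = 18): continuation = 1/1.02·[0.2667·0.0000 + 0.7333·0.3020] = 0.2171; exercise value = 0.0000 ≤ continuation, so V_d = 0.2171
Node 0 (S = 20): continuation = 1/1.02·[0.2667·0.0000 + 0.7333·0.2171] = 0.1561; exercise value = 0.0000 ≤ continuation, so V_0 = 0.1561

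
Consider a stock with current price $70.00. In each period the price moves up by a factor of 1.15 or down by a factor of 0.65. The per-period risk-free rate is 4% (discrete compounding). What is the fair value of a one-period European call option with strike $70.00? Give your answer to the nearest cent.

$7.88

Risk-neutral probability p = (1 + 0.04 − 0.65)/(1.15 − 0.65) = 0.3900/0.5000 = 0.7800
Terminal stock prices: S_u = 80.5, S_d = 45.5
Terminal payoffs (S − K): max(10.5, 0) = 10.5, max(-24.5, 0) = 0
Node 0 (S = 70): V_0 = 1/1.04·[0.7800·10.5000 + 0.2200·0.0000] = 7.8750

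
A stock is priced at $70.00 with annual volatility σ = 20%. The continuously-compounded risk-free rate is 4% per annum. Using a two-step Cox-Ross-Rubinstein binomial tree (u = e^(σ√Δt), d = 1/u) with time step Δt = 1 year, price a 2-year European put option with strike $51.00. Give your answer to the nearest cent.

$0.76

CRR parameters: u = e^(σ√Δt) = e^(0.2·√1) = 1.2214, d = 1/u = 0.8187
Per-period rate: rΔt = 0.04·1 = 0.04, so R = e^0.04 = 1.0408
Risk-neutral probability p = (e^0.04 − 0.8187)/(1.2214 − 0.8187) = 0.2221/0.4027 = 0.5515
Terminal stock prices: S_uu = 104.4, S_ud = 70, S_dd = 46.92
Terminal payoffs (K − S): max(-53.43, 0) = 0, max(-19, 0) = 0, max(4.078, 0) = 4.078
Node u (S = 85.5): V_u = e^(−0.04)·[0.5515·0.0000 + 0.4485·0.0000] = 0.0000
Node d (S = 57.31): V_d = e^(−0.04)·[0.5515·0.0000 + 0.4485·4.0776] = 1.7570
Node 0 (S = 70): V_0 = e^(−0.04)·[0.5515·0.0000 + 0.4485·1.7570] = 0.7571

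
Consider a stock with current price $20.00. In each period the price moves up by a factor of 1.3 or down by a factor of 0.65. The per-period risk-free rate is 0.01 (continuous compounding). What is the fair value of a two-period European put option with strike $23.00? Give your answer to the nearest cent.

Risk-neutral probability p = (e^0.01 − 0.65)/(1.3 − 0.65) = 0.3601/0.6500 = 0.5539
Terminal stock prices: S_uu = 33.8, S_ud = 16.9, S_dd = 8.45
Terminal payoffs (K − S): max(-10.8, 0) = 0, max(6.1, 0) = 6.1, max(14.55, 0) = 14.55
Node u (S = 26): V_u = e^(−0.01)·[0.5539·0.0000 + 0.4461·6.1000] = 2.6940
Node d (S = 13): V_d = e^(−0.01)·[0.5539·6.1000 + 0.4461·14.5500] = 9.7711
Node 0 (S = 20): V_0 = e^(−0.01)·[0.5539·2.6940 + 0.4461·9.7711] = 5.7927

$5.79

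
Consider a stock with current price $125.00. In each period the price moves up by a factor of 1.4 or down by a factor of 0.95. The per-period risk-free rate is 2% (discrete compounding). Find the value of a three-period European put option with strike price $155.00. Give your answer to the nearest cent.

Risk-neutral probability p = (1 + 0.02 − 0.95)/(1.4 − 0.95) = 0.0700/0.4500 = 0.1556
Terminal stock prices: S_uuu = 343, S_uud = 232.7, S_udd = 157.9, S_ddd = 107.2
Terminal payoffs (K − S): max(-188, 0) = 0, max(-77.75, 0) = 0, max(-2.938, 0) = 0, max(47.83, 0) = 47.83
Node uu (S = 245): V_uu = 1/1.02·[0.1556·0.0000 + 0.8444·0.0000] = 0.0000
Node ud (S = 166.2): V_ud = 1/1.02·[0.1556·0.0000 + 0.8444·0.0000] = 0.0000
Node dd (S = 112.8): V_dd = 1/1.02·[0.1556·0.0000 + 0.8444·47.8281] = 39.5963
Node u (S = 175): V_u = 1/1.02·[0.1556·0.0000 + 0.8444·0.0000] = 0.0000
Node d (S = 118.8): V_d = 1/1.02·[0.1556·0.0000 + 0.8444·39.5963] = 32.7812
Node 0 (S = 125): V_0 = 1/1.02·[0.1556·0.0000 + 0.8444·32.7812] = 27.1391

$27.14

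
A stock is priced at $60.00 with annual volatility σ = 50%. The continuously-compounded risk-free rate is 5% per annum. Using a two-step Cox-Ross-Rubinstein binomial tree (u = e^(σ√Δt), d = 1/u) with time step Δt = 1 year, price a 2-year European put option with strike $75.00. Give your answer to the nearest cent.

$22.38

CRR parameters: u = e^(σ√Δt) = e^(0.5·√1) = 1.6487, d = 1/u = 0.6065
Per-period rate: rΔt = 0.05·1 = 0.05, so R = e^0.05 = 1.0513
Risk-neutral probability p = (e^0.05 − 0.6065)/(1.6487 − 0.6065) = 0.4447/1.0422 = 0.4267
Terminal stock prices: S_uu = 163.1, S_ud = 60, S_dd = 22.07
Terminal payoffs (K − S): max(-88.1, 0) = 0, max(15, 0) = 15, max(52.93, 0) = 52.93
Node u (S = 98.92): V_u = e^(−0.05)·[0.4267·0.0000 + 0.5733·15.0000] = 8.1796
Node d (S = 36.39): V_d = e^(−0.05)·[0.4267·15.0000 + 0.5733·52.9272] = 34.9504
Node 0 (S = 60): V_0 = e^(−0.05)·[0.4267·8.1796 + 0.5733·34.9504] = 22.3789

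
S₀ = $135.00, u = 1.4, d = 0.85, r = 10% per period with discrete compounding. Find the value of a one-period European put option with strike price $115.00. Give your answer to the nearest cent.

$0.12

Risk-neutral probability p = (1 + 0.1 − 0.85)/(1.4 − 0.85) = 0.2500/0.5500 = 0.4545
Terminal stock prices: S_u = 189, S_d = 114.8
Terminal payoffs (K − S): max(-74, 0) = 0, max(0.25, 0) = 0.25
Node 0 (S = 135): V_0 = 1/1.1·[0.4545·0.0000 + 0.5455·0.2500] = 0.1240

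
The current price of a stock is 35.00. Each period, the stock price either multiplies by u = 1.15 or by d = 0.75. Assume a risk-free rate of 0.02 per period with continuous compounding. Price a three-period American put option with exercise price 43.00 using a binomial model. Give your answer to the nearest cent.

Risk-neutral probability p = (e^0.02 − 0.75)/(1.15 − 0.75) = 0.2702/0.4000 = 0.6755
Terminal stock prices: S_uuu = 53.23, S_uud = 34.72, S_udd = 22.64, S_ddd = 14.77
Terminal payoffs (K − S): max(-10.23, 0) = 0, max(8.284, 0) = 8.284, max(20.36, 0) = 20.36, max(28.23, 0) = 28.23
Node uu (S = 46.29): continuation = e^(−0.02)·[0.6755·0.0000 + 0.3245·8.2844] = 2.6350; exercise value = 0.0000 ≤ continuation, so V_uu = 2.6350
Node ud (S = 30.19): continuation = e^(−0.02)·[0.6755·8.2844 + 0.3245·20.3594] = 11.9610; exercise value = 12.8125 > continuation, so V_ud = 12.8125 (exercise)
Node dd (S = 19.69): continuation = e^(−0.02)·[0.6755·20.3594 + 0.3245·28.2344] = 22.4610; exercise value = 23.3125 > continuation, so V_dd = 23.3125 (exercise)
Node u (S = 40.25): continuation = e^(−0.02)·[0.6755·2.6350 + 0.3245·12.8125] = 5.8200; exercise value = 2.7500 ≤ continuation, so V_u = 5.8200
Node d (S = 26.25): continuation = e^(−0.02)·[0.6755·12.8125 + 0.3245·23.3125] = 15.8985; exercise value = 16.7500 > continuation, so V_d = 16.7500 (exercise)
Node 0 (S = 35): continuation = e^(−0.02)·[0.6755·5.8200 + 0.3245·16.7500] = 9.1813; exercise value = 8.0000 ≤ continuation, so V_0 = 9.1813

9.18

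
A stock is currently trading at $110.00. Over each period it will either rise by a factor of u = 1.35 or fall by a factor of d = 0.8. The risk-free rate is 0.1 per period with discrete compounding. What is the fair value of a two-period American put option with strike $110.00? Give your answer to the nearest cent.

Risk-neutral probability p = (1 + 0.1 − 0.8)/(1.35 − 0.8) = 0.3000/0.5500 = 0.5455
Terminal stock prices: S_uu = 200.5, S_ud = 118.8, S_dd = 70.4
Terminal payoffs (K − S): max(-90.48, 0) = 0, max(-8.8, 0) = 0, max(39.6, 0) = 39.6
Node u (S = 148.5): continuation = 1/1.1·[0.5455·0.0000 + 0.4545·0.0000] = 0.0000; exercise value = 0.0000 ≤ continuation, so V_u = 0.0000
Node d (S = 88): continuation = 1/1.1·[0.5455·0.0000 + 0.4545·39.6000] = 16.3636; exercise value = 22.0000 > continuation, so V_d = 22.0000 (exercise)
Node 0 (S = 110): continuation = 1/1.1·[0.5455·0.0000 + 0.4545·22.0000] = 9.0909; exercise value = 0.0000 ≤ continuation, so V_0 = 9.0909

$9.09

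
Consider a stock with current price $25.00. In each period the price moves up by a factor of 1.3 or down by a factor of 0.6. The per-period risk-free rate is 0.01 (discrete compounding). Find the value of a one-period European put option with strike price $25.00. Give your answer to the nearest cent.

Risk-neutral probability p = (1 + 0.01 − 0.6)/(1.3 − 0.6) = 0.4100/0.7000 = 0.5857
Terminal stock prices: S_u = 32.5, S_d = 15
Terminal payoffs (K − S): max(-7.5, 0) = 0, max(10, 0) = 10
Node 0 (S = 25): V_0 = 1/1.01·[0.5857·0.0000 + 0.4143·10.0000] = 4.1018

$4.10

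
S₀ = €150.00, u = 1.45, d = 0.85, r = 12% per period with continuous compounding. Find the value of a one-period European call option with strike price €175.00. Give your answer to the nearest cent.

€17.43

Risk-neutral probability p = (e^0.12 − 0.85)/(1.45 − 0.85) = 0.2775/0.6000 = 0.4625
Terminal stock prices: S_u = 217.5, S_d = 127.5
Terminal payoffs (S − K): max(42.5, 0) = 42.5, max(-47.5, 0) = 0
Node 0 (S = 150): V_0 = e^(−0.12)·[0.4625·42.5000 + 0.5375·0.0000] = 17.4333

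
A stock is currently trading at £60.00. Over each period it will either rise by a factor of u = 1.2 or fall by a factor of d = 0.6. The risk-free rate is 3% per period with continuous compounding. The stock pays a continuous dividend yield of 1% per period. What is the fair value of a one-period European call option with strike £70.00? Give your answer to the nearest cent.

Per-period risk-free factor R = e^0.03 = 1.0305; dividend-adjusted growth = e^(0.03−0.01) = 1.0202.
Risk-neutral probability p = (1.0202 − 0.6)/(1.2 − 0.6) = 0.4202/0.6000 = 0.7003
Terminal stock prices: S_u = 72, S_d = 36
Terminal payoffs (S − K): max(2, 0) = 2, max(-34, 0) = 0
Node 0 (S = 60): V_0 = e^(−0.03)·[0.7003·2.0000 + 0.2997·0.0000] = 1.3593

£1.36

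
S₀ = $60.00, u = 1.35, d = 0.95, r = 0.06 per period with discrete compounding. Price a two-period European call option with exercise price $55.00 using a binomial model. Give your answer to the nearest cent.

$11.45

Risk-neutral probability p = (1 + 0.06 − 0.95)/(1.35 − 0.95) = 0.1100/0.4000 = 0.2750
Terminal stock prices: S_uu = 109.4, S_ud = 76.95, S_dd = 54.15
Terminal payoffs (S − K): max(54.35, 0) = 54.35, max(21.95, 0) = 21.95, max(-0.85, 0) = 0
Node u (S = 81): V_u = 1/1.06·[0.2750·54.3500 + 0.7250·21.9500] = 29.1132
Node d (S = 57): V_d = 1/1.06·[0.2750·21.9500 + 0.7250·0.0000] = 5.6946
Node 0 (S = 60): V_0 = 1/1.06·[0.2750·29.1132 + 0.7250·5.6946] = 11.4478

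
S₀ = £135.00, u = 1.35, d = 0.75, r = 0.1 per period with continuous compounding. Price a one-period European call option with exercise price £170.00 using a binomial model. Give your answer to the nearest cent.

£6.56

Risk-neutral probability p = (e^0.1 − 0.75)/(1.35 − 0.75) = 0.3552/0.6000 = 0.5920
Terminal stock prices: S_u = 182.2, S_d = 101.2
Terminal payoffs (S − K): max(12.25, 0) = 12.25, max(-68.75, 0) = 0
Node 0 (S = 135): V_0 = e^(−0.1)·[0.5920·12.2500 + 0.4080·0.0000] = 6.5613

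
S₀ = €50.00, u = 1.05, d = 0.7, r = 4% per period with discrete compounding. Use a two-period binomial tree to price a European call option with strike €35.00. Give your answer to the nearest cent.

€17.65

Risk-neutral probability p = (1 + 0.04 − 0.7)/(1.05 − 0.7) = 0.3400/0.3500 = 0.9714
Terminal stock prices: S_uu = 55.12, S_ud = 36.75, S_dd = 24.5
Terminal payoffs (S − K): max(20.12, 0) = 20.12, max(1.75, 0) = 1.75, max(-10.5, 0) = 0
Node u (S = 52.5): V_u = 1/1.04·[0.9714·20.1250 + 0.0286·1.7500] = 18.8462
Node d (S = 35): V_d = 1/1.04·[0.9714·1.7500 + 0.0286·0.0000] = 1.6346
Node 0 (S = 50): V_0 = 1/1.04·[0.9714·18.8462 + 0.0286·1.6346] = 17.6485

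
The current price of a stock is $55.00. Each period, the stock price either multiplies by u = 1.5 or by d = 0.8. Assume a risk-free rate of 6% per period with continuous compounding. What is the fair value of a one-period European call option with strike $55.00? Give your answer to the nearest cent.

Risk-neutral probability p = (e^0.06 − 0.8)/(1.5 − 0.8) = 0.2618/0.7000 = 0.3741
Terminal stock prices: S_u = 82.5, S_d = 44
Terminal payoffs (S − K): max(27.5, 0) = 27.5, max(-11, 0) = 0
Node 0 (S = 55): V_0 = e^(−0.06)·[0.3741·27.5000 + 0.6259·0.0000] = 9.6874

$9.69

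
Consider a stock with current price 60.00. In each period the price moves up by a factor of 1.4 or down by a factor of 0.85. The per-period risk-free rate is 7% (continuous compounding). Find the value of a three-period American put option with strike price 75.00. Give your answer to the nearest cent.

15.00

Risk-neutral probability p = (e^0.07 − 0.85)/(1.4 − 0.85) = 0.2225/0.5500 = 0.4046
Terminal stock prices: S_uuu = 164.6, S_uud = 99.96, S_udd = 60.69, S_ddd = 36.85
Terminal payoffs (K − S): max(-89.64, 0) = 0, max(-24.96, 0) = 0, max(14.31, 0) = 14.31, max(38.15, 0) = 38.15
Node uu (S = 117.6): continuation = e^(−0.07)·[0.4046·0.0000 + 0.5954·0.0000] = 0.0000; exercise value = 0.0000 ≤ continuation, so V_uu = 0.0000
Node ud (S = 71.4): continuation = e^(−0.07)·[0.4046·0.0000 + 0.5954·14.3100] = 7.9447; exercise value = 3.6000 ≤ continuation, so V_ud = 7.9447
Node dd (S = 43.35): continuation = e^(−0.07)·[0.4046·14.3100 + 0.5954·38.1525] = 26.5795; exercise value = 31.6500 > continuation, so V_dd = 31.6500 (exercise)
Node u (S = 84): continuation = e^(−0.07)·[0.4046·0.0000 + 0.5954·7.9447] = 4.4108; exercise value = 0.0000 ≤ continuation, so V_u = 4.4108
Node d (S = 51): continuation = e^(−0.07)·[0.4046·7.9447 + 0.5954·31.6500] = 20.5684; exercise value = 24.0000 > continuation, so V_d = 24.0000 (exercise)
Node 0 (S = 60): continuation = e^(−0.07)·[0.4046·4.4108 + 0.5954·24.0000] = 14.9882; exercise value = 15.0000 > continuation, so V_0 = 15.0000 (exercise)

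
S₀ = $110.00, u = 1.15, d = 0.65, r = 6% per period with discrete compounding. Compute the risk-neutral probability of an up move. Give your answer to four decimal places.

p = 0.8200

Risk-neutral probability p = (1 + 0.06 − 0.65)/(1.15 − 0.65) = 0.4100/0.5000 = 0.8200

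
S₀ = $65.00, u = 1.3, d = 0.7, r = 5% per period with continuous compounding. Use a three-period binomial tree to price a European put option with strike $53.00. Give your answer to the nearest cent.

$4.89

Risk-neutral probability p = (e^0.05 − 0.7)/(1.3 − 0.7) = 0.3513/0.6000 = 0.5855
Terminal stock prices: S_uuu = 142.8, S_uud = 76.89, S_udd = 41.4, S_ddd = 22.29
Terminal payoffs (K − S): max(-89.81, 0) = 0, max(-23.89, 0) = 0, max(11.6, 0) = 11.6, max(30.71, 0) = 30.71
Node uu (S = 109.9): V_uu = e^(−0.05)·[0.5855·0.0000 + 0.4145·0.0000] = 0.0000
Node ud (S = 59.15): V_ud = e^(−0.05)·[0.5855·0.0000 + 0.4145·11.5950] = 4.5723
Node dd (S = 31.85): V_dd = e^(−0.05)·[0.5855·11.5950 + 0.4145·30.7050] = 18.5652
Node u (S = 84.5): V_u = e^(−0.05)·[0.5855·0.0000 + 0.4145·4.5723] = 1.8030
Node d (S = 45.5): V_d = e^(−0.05)·[0.5855·4.5723 + 0.4145·18.5652] = 9.8671
Node 0 (S = 65): V_0 = e^(−0.05)·[0.5855·1.8030 + 0.4145·9.8671] = 4.8950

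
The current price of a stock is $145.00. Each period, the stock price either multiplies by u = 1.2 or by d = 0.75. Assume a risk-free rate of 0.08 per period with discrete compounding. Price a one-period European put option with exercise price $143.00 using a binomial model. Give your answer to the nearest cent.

Risk-neutral probability p = (1 + 0.08 − 0.75)/(1.2 − 0.75) = 0.3300/0.4500 = 0.7333
Terminal stock prices: S_u = 174, S_d = 108.8
Terminal payoffs (K − S): max(-31, 0) = 0, max(34.25, 0) = 34.25
Node 0 (S = 145): V_0 = 1/1.08·[0.7333·0.0000 + 0.2667·34.2500] = 8.4568

$8.46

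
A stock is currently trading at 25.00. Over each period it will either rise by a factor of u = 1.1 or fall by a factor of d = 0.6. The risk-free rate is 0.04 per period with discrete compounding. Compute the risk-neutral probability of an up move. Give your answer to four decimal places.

p = 0.8800

Risk-neutral probability p = (1 + 0.04 − 0.6)/(1.1 − 0.6) = 0.4400/0.5000 = 0.8800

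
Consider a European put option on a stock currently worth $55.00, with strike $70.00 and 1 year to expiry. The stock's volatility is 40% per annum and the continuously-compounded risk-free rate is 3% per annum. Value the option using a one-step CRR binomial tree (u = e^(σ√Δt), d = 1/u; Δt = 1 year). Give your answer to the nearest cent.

$18.06

CRR parameters: u = e^(σ√Δt) = e^(0.4·√1) = 1.4918, d = 1/u = 0.6703
Per-period rate: rΔt = 0.03·1 = 0.03, so R = e^0.03 = 1.0305
Risk-neutral probability p = (e^0.03 − 0.6703)/(1.4918 − 0.6703) = 0.3601/0.8215 = 0.4384
Terminal stock prices: S_u = 82.05, S_d = 36.87
Terminal payoffs (K − S): max(-12.05, 0) = 0, max(33.13, 0) = 33.13
Node 0 (S = 55): V_0 = e^(−0.03)·[0.4384·0.0000 + 0.5616·33.1324] = 18.0577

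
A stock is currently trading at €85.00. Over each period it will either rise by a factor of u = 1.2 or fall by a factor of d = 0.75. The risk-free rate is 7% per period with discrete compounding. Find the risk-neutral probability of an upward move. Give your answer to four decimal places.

p = 0.7111

Risk-neutral probability p = (1 + 0.07 − 0.75)/(1.2 − 0.75) = 0.3200/0.4500 = 0.7111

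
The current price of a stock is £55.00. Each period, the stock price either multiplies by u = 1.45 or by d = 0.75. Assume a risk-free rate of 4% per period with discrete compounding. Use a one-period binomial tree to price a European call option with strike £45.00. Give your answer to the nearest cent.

Risk-neutral probability p = (1 + 0.04 − 0.75)/(1.45 − 0.75) = 0.2900/0.7000 = 0.4143
Terminal stock prices: S_u = 79.75, S_d = 41.25
Terminal payoffs (S − K): max(34.75, 0) = 34.75, max(-3.75, 0) = 0
Node 0 (S = 55): V_0 = 1/1.04·[0.4143·34.7500 + 0.5857·0.0000] = 13.8427

£13.84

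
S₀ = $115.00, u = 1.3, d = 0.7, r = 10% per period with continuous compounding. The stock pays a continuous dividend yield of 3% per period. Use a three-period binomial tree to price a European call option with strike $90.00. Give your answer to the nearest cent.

Per-period risk-free factor R = e^0.1 = 1.1052; dividend-adjusted growth = e^(0.1−0.03) = 1.0725.
Risk-neutral probability p = (1.0725 − 0.7)/(1.3 − 0.7) = 0.3725/0.6000 = 0.6208
Terminal stock prices: S_uuu = 252.7, S_uud = 136, S_udd = 73.25, S_ddd = 39.44
Terminal payoffs (S − K): max(162.7, 0) = 162.7, max(46.05, 0) = 46.05, max(-16.75, 0) = 0, max(-50.56, 0) = 0
Node uu (S = 194.4): V_uu = e^(−0.1)·[0.6208·162.6550 + 0.3792·46.0450] = 107.1707
Node ud (S = 104.6): V_ud = e^(−0.1)·[0.6208·46.0450 + 0.3792·0.0000] = 25.8665
Node dd (S = 56.35): V_dd = e^(−0.1)·[0.6208·0.0000 + 0.3792·0.0000] = 0.0000
Node u (S = 149.5): V_u = e^(−0.1)·[0.6208·107.1707 + 0.3792·25.8665] = 69.0789
Node d (S = 80.5): V_d = e^(−0.1)·[0.6208·25.8665 + 0.3792·0.0000] = 14.5309
Node 0 (S = 115): V_0 = e^(−0.1)·[0.6208·69.0789 + 0.3792·14.5309] = 43.7913

$43.79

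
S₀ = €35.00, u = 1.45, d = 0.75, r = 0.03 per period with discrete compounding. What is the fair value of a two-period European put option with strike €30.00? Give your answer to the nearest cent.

Risk-neutral probability p = (1 + 0.03 − 0.75)/(1.45 − 0.75) = 0.2800/0.7000 = 0.4000
Terminal stock prices: S_uu = 73.59, S_ud = 38.06, S_dd = 19.69
Terminal payoffs (K − S): max(-43.59, 0) = 0, max(-8.062, 0) = 0, max(10.31, 0) = 10.31
Node u (S = 50.75): V_u = 1/1.03·[0.4000·0.0000 + 0.6000·0.0000] = 0.0000
Node d (S = 26.25): V_d = 1/1.03·[0.4000·0.0000 + 0.6000·10.3125] = 6.0073
Node 0 (S = 35): V_0 = 1/1.03·[0.4000·0.0000 + 0.6000·6.0073] = 3.4994

€3.50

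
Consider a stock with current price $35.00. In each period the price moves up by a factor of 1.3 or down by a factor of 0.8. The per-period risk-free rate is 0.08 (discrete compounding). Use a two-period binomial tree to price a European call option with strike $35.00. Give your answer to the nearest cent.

Risk-neutral probability p = (1 + 0.08 − 0.8)/(1.3 − 0.8) = 0.2800/0.5000 = 0.5600
Terminal stock prices: S_uu = 59.15, S_ud = 36.4, S_dd = 22.4
Terminal payoffs (S − K): max(24.15, 0) = 24.15, max(1.4, 0) = 1.4, max(-12.6, 0) = 0
Node u (S = 45.5): V_u = 1/1.08·[0.5600·24.1500 + 0.4400·1.4000] = 13.0926
Node d (S = 28): V_d = 1/1.08·[0.5600·1.4000 + 0.4400·0.0000] = 0.7259
Node 0 (S = 35): V_0 = 1/1.08·[0.5600·13.0926 + 0.4400·0.7259] = 7.0845

$7.08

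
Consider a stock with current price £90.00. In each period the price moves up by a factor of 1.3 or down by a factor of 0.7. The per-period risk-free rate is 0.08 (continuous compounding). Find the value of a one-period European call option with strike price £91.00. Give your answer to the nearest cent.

£15.33

Risk-neutral probability p = (e^0.08 − 0.7)/(1.3 − 0.7) = 0.3833/0.6000 = 0.6388
Terminal stock prices: S_u = 117, S_d = 63
Terminal payoffs (S − K): max(26, 0) = 26, max(-28, 0) = 0
Node 0 (S = 90): V_0 = e^(−0.08)·[0.6388·26.0000 + 0.3612·0.0000] = 15.3321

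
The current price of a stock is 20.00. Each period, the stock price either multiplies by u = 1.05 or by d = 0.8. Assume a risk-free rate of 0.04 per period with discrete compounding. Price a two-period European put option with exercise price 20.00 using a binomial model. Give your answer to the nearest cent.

Risk-neutral probability p = (1 + 0.04 − 0.8)/(1.05 − 0.8) = 0.2400/0.2500 = 0.9600
Terminal stock prices: S_uu = 22.05, S_ud = 16.8, S_dd = 12.8
Terminal payoffs (K − S): max(-2.05, 0) = 0, max(3.2, 0) = 3.2, max(7.2, 0) = 7.2
Node u (S = 21): V_u = 1/1.04·[0.9600·0.0000 + 0.0400·3.2000] = 0.1231
Node d (S = 16): V_d = 1/1.04·[0.9600·3.2000 + 0.0400·7.2000] = 3.2308
Node 0 (S = 20): V_0 = 1/1.04·[0.9600·0.1231 + 0.0400·3.2308] = 0.2379

0.24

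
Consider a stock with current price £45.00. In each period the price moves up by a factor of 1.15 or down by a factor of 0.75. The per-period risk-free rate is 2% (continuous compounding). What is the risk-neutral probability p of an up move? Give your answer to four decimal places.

Risk-neutral probability p = (e^0.02 − 0.75)/(1.15 − 0.75) = 0.2702/0.4000 = 0.6755

p = 0.6755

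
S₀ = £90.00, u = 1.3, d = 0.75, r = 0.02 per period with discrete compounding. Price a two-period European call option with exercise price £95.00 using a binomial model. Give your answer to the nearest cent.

Risk-neutral probability p = (1 + 0.02 − 0.75)/(1.3 − 0.75) = 0.2700/0.5500 = 0.4909
Terminal stock prices: S_uu = 152.1, S_ud = 87.75, S_dd = 50.62
Terminal payoffs (S − K): max(57.1, 0) = 57.1, max(-7.25, 0) = 0, max(-44.38, 0) = 0
Node u (S = 117): V_u = 1/1.02·[0.4909·57.1000 + 0.5091·0.0000] = 27.4813
Node d (S = 67.5): V_d = 1/1.02·[0.4909·0.0000 + 0.5091·0.0000] = 0.0000
Node 0 (S = 90): V_0 = 1/1.02·[0.4909·27.4813 + 0.5091·0.0000] = 13.2263

£13.23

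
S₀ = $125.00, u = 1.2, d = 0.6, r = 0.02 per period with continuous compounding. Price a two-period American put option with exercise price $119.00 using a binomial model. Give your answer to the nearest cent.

$18.77

Risk-neutral probability p = (e^0.02 − 0.6)/(1.2 − 0.6) = 0.4202/0.6000 = 0.7003
Terminal stock prices: S_uu = 180, S_ud = 90, S_dd = 45
Terminal payoffs (K − S): max(-61, 0) = 0, max(29, 0) = 29, max(74, 0) = 74
Node u (S = 150): continuation = e^(−0.02)·[0.7003·0.0000 + 0.2997·29.0000] = 8.5182; exercise value = 0.0000 ≤ continuation, so V_u = 8.5182
Node d (S = 75): continuation = e^(−0.02)·[0.7003·29.0000 + 0.2997·74.0000] = 41.6436; exercise value = 44.0000 > continuation, so V_d = 44.0000 (exercise)
Node 0 (S = 125): continuation = e^(−0.02)·[0.7003·8.5182 + 0.2997·44.0000] = 18.7716; exercise value = 0.0000 ≤ continuation, so V_0 = 18.7716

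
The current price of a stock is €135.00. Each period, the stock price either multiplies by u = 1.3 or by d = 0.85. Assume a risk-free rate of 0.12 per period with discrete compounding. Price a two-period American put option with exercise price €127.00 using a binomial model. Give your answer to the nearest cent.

Risk-neutral probability p = (1 + 0.12 − 0.85)/(1.3 − 0.85) = 0.2700/0.4500 = 0.6000
Terminal stock prices: S_uu = 228.2, S_ud = 149.2, S_dd = 97.54
Terminal payoffs (K − S): max(-101.2, 0) = 0, max(-22.17, 0) = 0, max(29.46, 0) = 29.46
Node u (S = 175.5): continuation = 1/1.12·[0.6000·0.0000 + 0.4000·0.0000] = 0.0000; exercise value = 0.0000 ≤ continuation, so V_u = 0.0000
Node d (S = 114.8): continuation = 1/1.12·[0.6000·0.0000 + 0.4000·29.4625] = 10.5223; exercise value = 12.2500 > continuation, so V_d = 12.2500 (exercise)
Node 0 (S = 135): continuation = 1/1.12·[0.6000·0.0000 + 0.4000·12.2500] = 4.3750; exercise value = 0.0000 ≤ continuation, so V_0 = 4.3750

€4.37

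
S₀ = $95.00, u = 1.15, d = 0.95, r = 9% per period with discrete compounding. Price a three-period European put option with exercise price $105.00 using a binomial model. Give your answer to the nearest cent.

$1.43

Risk-neutral probability p = (1 + 0.09 − 0.95)/(1.15 − 0.95) = 0.1400/0.2000 = 0.7000
Terminal stock prices: S_uuu = 144.5, S_uud = 119.4, S_udd = 98.6, S_ddd = 81.45
Terminal payoffs (K − S): max(-39.48, 0) = 0, max(-14.36, 0) = 0, max(6.402, 0) = 6.402, max(23.55, 0) = 23.55
Node uu (S = 125.6): V_uu = 1/1.09·[0.7000·0.0000 + 0.3000·0.0000] = 0.0000
Node ud (S = 103.8): V_ud = 1/1.09·[0.7000·0.0000 + 0.3000·6.4019] = 1.7620
Node dd (S = 85.74): V_dd = 1/1.09·[0.7000·6.4019 + 0.3000·23.5494] = 10.5928
Node u (S = 109.2): V_u = 1/1.09·[0.7000·0.0000 + 0.3000·1.7620] = 0.4849
Node d (S = 90.25): V_d = 1/1.09·[0.7000·1.7620 + 0.3000·10.5928] = 4.0470
Node 0 (S = 95): V_0 = 1/1.09·[0.7000·0.4849 + 0.3000·4.0470] = 1.4253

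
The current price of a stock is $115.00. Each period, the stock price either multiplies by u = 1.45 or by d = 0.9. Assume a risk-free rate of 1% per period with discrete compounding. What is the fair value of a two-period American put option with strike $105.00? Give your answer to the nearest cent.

$7.43

Risk-neutral probability p = (1 + 0.01 − 0.9)/(1.45 − 0.9) = 0.1100/0.5500 = 0.2000
Terminal stock prices: S_uu = 241.8, S_ud = 150.1, S_dd = 93.15
Terminal payoffs (K − S): max(-136.8, 0) = 0, max(-45.08, 0) = 0, max(11.85, 0) = 11.85
Node u (S = 166.8): continuation = 1/1.01·[0.2000·0.0000 + 0.8000·0.0000] = 0.0000; exercise value = 0.0000 ≤ continuation, so V_u = 0.0000
Node d (S = 103.5): continuation = 1/1.01·[0.2000·0.0000 + 0.8000·11.8500] = 9.3861; exercise value = 1.5000 ≤ continuation, so V_d = 9.3861
Node 0 (S = 115): continuation = 1/1.01·[0.2000·0.0000 + 0.8000·9.3861] = 7.4346; exercise value = 0.0000 ≤ continuation, so V_0 = 7.4346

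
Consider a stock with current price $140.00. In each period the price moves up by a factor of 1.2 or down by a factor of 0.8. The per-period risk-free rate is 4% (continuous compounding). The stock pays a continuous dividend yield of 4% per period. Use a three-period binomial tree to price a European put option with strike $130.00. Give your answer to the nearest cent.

Per-period risk-free factor R = e^0.04 = 1.0408; dividend-adjusted growth = e^(0.04−0.04) = 1.0000.
Risk-neutral probability p = (1.0000 − 0.8)/(1.2 − 0.8) = 0.2000/0.4000 = 0.5000
Terminal stock prices: S_uuu = 241.9, S_uud = 161.3, S_udd = 107.5, S_ddd = 71.68
Terminal payoffs (K − S): max(-111.9, 0) = 0, max(-31.28, 0) = 0, max(22.48, 0) = 22.48, max(58.32, 0) = 58.32
Node uu (S = 201.6): V_uu = e^(−0.04)·[0.5000·0.0000 + 0.5000·0.0000] = 0.0000
Node ud (S = 134.4): V_ud = e^(−0.04)·[0.5000·0.0000 + 0.5000·22.4800] = 10.7993
Node dd (S = 89.6): V_dd = e^(−0.04)·[0.5000·22.4800 + 0.5000·58.3200] = 38.8159
Node u (S = 168): V_u = e^(−0.04)·[0.5000·0.0000 + 0.5000·10.7993] = 5.1879
Node d (S = 112): V_d = e^(−0.04)·[0.5000·10.7993 + 0.5000·38.8159] = 23.8349
Node 0 (S = 140): V_0 = e^(−0.04)·[0.5000·5.1879 + 0.5000·23.8349] = 13.9424

$13.94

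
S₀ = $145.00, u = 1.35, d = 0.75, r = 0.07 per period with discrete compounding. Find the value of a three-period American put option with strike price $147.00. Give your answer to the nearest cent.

$20.18

Risk-neutral probability p = (1 + 0.07 − 0.75)/(1.35 − 0.75) = 0.3200/0.6000 = 0.5333
Terminal stock prices: S_uuu = 356.8, S_uud = 198.2, S_udd = 110.1, S_ddd = 61.17
Terminal payoffs (K − S): max(-209.8, 0) = 0, max(-51.2, 0) = 0, max(36.89, 0) = 36.89, max(85.83, 0) = 85.83
Node uu (S = 264.3): continuation = 1/1.07·[0.5333·0.0000 + 0.4667·0.0000] = 0.0000; exercise value = 0.0000 ≤ continuation, so V_uu = 0.0000
Node ud (S = 146.8): continuation = 1/1.07·[0.5333·0.0000 + 0.4667·36.8906] = 16.0894; exercise value = 0.1875 ≤ continuation, so V_ud = 16.0894
Node dd (S = 81.56): continuation = 1/1.07·[0.5333·36.8906 + 0.4667·85.8281] = 55.8207; exercise value = 65.4375 > continuation, so V_dd = 65.4375 (exercise)
Node u (S = 195.8): continuation = 1/1.07·[0.5333·0.0000 + 0.4667·16.0894] = 7.0172; exercise value = 0.0000 ≤ continuation, so V_u = 7.0172
Node d (S = 108.8): continuation = 1/1.07·[0.5333·16.0894 + 0.4667·65.4375] = 36.5593; exercise value = 38.2500 > continuation, so V_d = 38.2500 (exercise)
Node 0 (S = 145): continuation = 1/1.07·[0.5333·7.0172 + 0.4667·38.2500] = 20.1799; exercise value = 2.0000 ≤ continuation, so V_0 = 20.1799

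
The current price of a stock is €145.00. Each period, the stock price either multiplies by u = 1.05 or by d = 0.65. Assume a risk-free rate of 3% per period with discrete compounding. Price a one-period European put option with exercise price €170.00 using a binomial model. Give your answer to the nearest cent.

Risk-neutral probability p = (1 + 0.03 − 0.65)/(1.05 − 0.65) = 0.3800/0.4000 = 0.9500
Terminal stock prices: S_u = 152.2, S_d = 94.25
Terminal payoffs (K − S): max(17.75, 0) = 17.75, max(75.75, 0) = 75.75
Node 0 (S = 145): V_0 = 1/1.03·[0.9500·17.7500 + 0.0500·75.7500] = 20.0485

€20.05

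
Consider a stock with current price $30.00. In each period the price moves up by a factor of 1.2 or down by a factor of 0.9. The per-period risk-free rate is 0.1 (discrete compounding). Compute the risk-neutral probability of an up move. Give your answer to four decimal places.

p = 0.6667

Risk-neutral probability p = (1 + 0.1 − 0.9)/(1.2 − 0.9) = 0.2000/0.3000 = 0.6667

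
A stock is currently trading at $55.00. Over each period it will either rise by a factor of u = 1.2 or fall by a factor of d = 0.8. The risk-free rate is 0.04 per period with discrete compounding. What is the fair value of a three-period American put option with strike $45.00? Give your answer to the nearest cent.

Risk-neutral probability p = (1 + 0.04 − 0.8)/(1.2 − 0.8) = 0.2400/0.4000 = 0.6000
Terminal stock prices: S_uuu = 95.04, S_uud = 63.36, S_udd = 42.24, S_ddd = 28.16
Terminal payoffs (K − S): max(-50.04, 0) = 0, max(-18.36, 0) = 0, max(2.76, 0) = 2.76, max(16.84, 0) = 16.84
Node uu (S = 79.2): continuation = 1/1.04·[0.6000·0.0000 + 0.4000·0.0000] = 0.0000; exercise value = 0.0000 ≤ continuation, so V_uu = 0.0000
Node ud (S = 52.8): continuation = 1/1.04·[0.6000·0.0000 + 0.4000·2.7600] = 1.0615; exercise value = 0.0000 ≤ continuation, so V_ud = 1.0615
Node dd (S = 35.2): continuation = 1/1.04·[0.6000·2.7600 + 0.4000·16.8400] = 8.0692; exercise value = 9.8000 > continuation, so V_dd = 9.8000 (exercise)
Node u (S = 66): continuation = 1/1.04·[0.6000·0.0000 + 0.4000·1.0615] = 0.4083; exercise value = 0.0000 ≤ continuation, so V_u = 0.4083
Node d (S = 44): continuation = 1/1.04·[0.6000·1.0615 + 0.4000·9.8000] = 4.3817; exercise value = 1.0000 ≤ continuation, so V_d = 4.3817
Node 0 (S = 55): continuation = 1/1.04·[0.6000·0.4083 + 0.4000·4.3817] = 1.9208; exercise value = 0.0000 ≤ continuation, so V_0 = 1.9208

$1.92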